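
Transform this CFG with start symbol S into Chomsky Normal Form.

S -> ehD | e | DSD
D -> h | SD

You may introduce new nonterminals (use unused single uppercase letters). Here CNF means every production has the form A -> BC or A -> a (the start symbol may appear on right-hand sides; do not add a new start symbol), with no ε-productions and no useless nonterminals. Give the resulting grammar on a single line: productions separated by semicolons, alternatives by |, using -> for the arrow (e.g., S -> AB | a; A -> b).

No ε-productions.
No unit productions to eliminate.
TERM: introduce A -> e, B -> h and substitute in every rule of length ≥2.
BIN: S -> ABD becomes S -> AC, C -> BD; S -> DSD becomes S -> DE, E -> SD.

S -> e | AC | DE; A -> e; B -> h; C -> BD; D -> h | SD; E -> SD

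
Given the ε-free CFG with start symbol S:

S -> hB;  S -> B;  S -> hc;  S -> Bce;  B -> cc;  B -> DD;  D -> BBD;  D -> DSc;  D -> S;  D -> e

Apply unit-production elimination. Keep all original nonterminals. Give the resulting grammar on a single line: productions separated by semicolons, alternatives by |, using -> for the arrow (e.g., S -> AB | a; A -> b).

Unit productions: D->S, S->B.
Unit pairs (A ⇒* B via units): (D,B), (D,S), (S,B).
S: inherits non-unit rules of {B, S} → Bce | DD | cc | hB | hc.
B: inherits non-unit rules of {B} → DD | cc.
D: inherits non-unit rules of {B, D, S} → BBD | Bce | DD | DSc | cc | e | hB | hc.

S -> DD | cc | hB | hc | Bce; B -> DD | cc; D -> e | DD | cc | hB | hc | BBD | Bce | DSc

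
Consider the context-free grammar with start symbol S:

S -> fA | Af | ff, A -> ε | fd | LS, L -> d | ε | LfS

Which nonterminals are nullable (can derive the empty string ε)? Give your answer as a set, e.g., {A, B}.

Directly nullable (have an ε-rule): {A, L}.
Not nullable: S — each has a terminal in every rule's right-hand side or depends on a non-nullable symbol.

{A, L}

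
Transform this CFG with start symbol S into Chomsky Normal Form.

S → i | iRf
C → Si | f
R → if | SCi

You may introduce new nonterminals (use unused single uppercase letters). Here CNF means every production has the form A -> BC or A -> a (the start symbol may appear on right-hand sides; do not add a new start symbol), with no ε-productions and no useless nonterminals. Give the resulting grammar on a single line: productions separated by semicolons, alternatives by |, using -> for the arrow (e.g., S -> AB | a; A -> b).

S -> i | AE; A -> i; B -> f; C -> f | SA; D -> CA; E -> RB; R -> AB | SD

No ε-productions.
No unit productions to eliminate.
TERM: introduce B -> f, A -> i and substitute in every rule of length ≥2.
BIN: R -> SCA becomes R -> SD, D -> CA; S -> ARB becomes S -> AE, E -> RB.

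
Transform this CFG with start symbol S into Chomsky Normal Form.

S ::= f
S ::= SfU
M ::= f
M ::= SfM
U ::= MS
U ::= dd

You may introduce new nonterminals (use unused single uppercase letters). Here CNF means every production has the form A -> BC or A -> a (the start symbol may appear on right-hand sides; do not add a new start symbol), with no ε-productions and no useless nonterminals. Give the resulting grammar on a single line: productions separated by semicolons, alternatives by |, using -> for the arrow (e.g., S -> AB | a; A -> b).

S -> f | SD; A -> f; B -> d; C -> AM; D -> AU; M -> f | SC; U -> BB | MS

No ε-productions.
No unit productions to eliminate.
TERM: introduce B -> d, A -> f and substitute in every rule of length ≥2.
BIN: M -> SAM becomes M -> SC, C -> AM; S -> SAU becomes S -> SD, D -> AU.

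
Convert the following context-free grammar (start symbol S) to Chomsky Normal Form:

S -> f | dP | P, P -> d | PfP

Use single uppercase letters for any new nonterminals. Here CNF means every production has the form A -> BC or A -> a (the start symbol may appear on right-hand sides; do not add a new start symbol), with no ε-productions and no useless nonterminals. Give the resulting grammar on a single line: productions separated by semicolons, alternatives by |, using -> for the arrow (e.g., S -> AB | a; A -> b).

S -> d | f | BP | PD; A -> f; B -> d; C -> AP; D -> AP; P -> d | PC

No ε-productions.
After unit-elimination: S -> d | f | dP | PfP; P -> d | PfP.
TERM: introduce B -> d, A -> f and substitute in every rule of length ≥2.
BIN: P -> PAP becomes P -> PC, C -> AP; S -> PAP becomes S -> PD, D -> AP.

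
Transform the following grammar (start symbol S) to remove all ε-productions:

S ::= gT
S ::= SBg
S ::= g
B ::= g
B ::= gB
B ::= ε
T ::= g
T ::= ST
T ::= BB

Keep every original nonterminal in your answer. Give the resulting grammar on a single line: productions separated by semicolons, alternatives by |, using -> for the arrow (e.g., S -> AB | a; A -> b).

Nullable set: {B, T}.
S -> SBg: B nullable, giving SBg | Sg.
S -> gT: T nullable, giving g | gT.
Drop B -> ε.
B -> gB: B nullable, giving g | gB.
T -> BB: B, B nullable, giving B | BB.
T -> ST: T nullable, giving S | ST.
Unchanged (no nullable symbols): S -> g; B -> g; T -> g.

S -> g | Sg | gT | SBg; B -> g | gB; T -> B | S | g | BB | ST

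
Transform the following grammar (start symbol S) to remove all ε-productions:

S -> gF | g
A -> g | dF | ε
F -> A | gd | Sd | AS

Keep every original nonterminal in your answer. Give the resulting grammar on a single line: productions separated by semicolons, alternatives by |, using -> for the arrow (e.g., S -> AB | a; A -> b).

S -> g | gF; A -> d | g | dF; F -> A | S | AS | Sd | gd

Nullable set: {A, F}.
S -> gF: F nullable, giving g | gF.
Drop A -> ε.
A -> dF: F nullable, giving d | dF.
F -> A: A nullable, giving A.
F -> AS: A nullable, giving AS | S.
Unchanged (no nullable symbols): S -> g; A -> g; F -> Sd; F -> gd.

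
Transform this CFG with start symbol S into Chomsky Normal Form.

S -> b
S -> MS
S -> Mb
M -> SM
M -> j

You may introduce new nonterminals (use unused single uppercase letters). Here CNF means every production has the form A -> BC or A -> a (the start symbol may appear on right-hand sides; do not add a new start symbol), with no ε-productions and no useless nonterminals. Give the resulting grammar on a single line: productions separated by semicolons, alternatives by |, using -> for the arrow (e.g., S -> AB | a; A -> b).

S -> b | MA | MS; A -> b; M -> j | SM

No ε-productions.
No unit productions to eliminate.
TERM: introduce A -> b and substitute in every rule of length ≥2.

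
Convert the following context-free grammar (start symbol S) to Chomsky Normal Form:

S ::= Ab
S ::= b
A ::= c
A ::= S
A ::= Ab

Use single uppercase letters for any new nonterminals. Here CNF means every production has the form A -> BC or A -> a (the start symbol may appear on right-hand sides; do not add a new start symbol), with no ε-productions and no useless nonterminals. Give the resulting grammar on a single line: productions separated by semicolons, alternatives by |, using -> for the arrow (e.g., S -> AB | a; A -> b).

S -> b | AB; A -> b | c | AB; B -> b

No ε-productions.
After unit-elimination: S -> b | Ab; A -> b | c | Ab.
TERM: introduce B -> b and substitute in every rule of length ≥2.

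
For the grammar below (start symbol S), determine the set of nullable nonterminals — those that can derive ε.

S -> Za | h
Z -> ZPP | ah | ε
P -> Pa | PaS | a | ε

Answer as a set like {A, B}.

Directly nullable (have an ε-rule): {P, Z}.
Not nullable: S — each has a terminal in every rule's right-hand side or depends on a non-nullable symbol.

{P, Z}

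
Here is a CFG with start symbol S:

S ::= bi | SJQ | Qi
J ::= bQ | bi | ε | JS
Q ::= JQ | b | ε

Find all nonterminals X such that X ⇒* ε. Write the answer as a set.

{J, Q}

Directly nullable (have an ε-rule): {J, Q}.
Not nullable: S — each has a terminal in every rule's right-hand side or depends on a non-nullable symbol.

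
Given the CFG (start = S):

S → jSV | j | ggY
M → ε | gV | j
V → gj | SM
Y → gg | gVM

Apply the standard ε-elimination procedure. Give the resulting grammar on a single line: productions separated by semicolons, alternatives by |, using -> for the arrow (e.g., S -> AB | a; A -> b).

Nullable set: {M}.
Drop M -> ε.
V -> SM: M nullable, giving S | SM.
Y -> gVM: M nullable, giving gV | gVM.
Unchanged (no nullable symbols): S -> ggY; S -> j; S -> jSV; M -> gV; M -> j; V -> gj; Y -> gg.

S -> j | ggY | jSV; M -> j | gV; V -> S | SM | gj; Y -> gV | gg | gVM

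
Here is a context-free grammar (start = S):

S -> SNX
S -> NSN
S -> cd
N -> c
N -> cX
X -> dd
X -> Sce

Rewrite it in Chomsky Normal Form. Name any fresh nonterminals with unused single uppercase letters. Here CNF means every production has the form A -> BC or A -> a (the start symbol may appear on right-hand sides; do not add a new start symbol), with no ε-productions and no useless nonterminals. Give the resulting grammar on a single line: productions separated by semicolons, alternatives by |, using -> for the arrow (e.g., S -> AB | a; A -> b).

S -> AB | ND | SE; A -> c; B -> d; C -> e; D -> SN; E -> NX; F -> AC; N -> c | AX; X -> BB | SF

No ε-productions.
No unit productions to eliminate.
TERM: introduce A -> c, B -> d, C -> e and substitute in every rule of length ≥2.
BIN: S -> NSN becomes S -> ND, D -> SN; S -> SNX becomes S -> SE, E -> NX; X -> SAC becomes X -> SF, F -> AC.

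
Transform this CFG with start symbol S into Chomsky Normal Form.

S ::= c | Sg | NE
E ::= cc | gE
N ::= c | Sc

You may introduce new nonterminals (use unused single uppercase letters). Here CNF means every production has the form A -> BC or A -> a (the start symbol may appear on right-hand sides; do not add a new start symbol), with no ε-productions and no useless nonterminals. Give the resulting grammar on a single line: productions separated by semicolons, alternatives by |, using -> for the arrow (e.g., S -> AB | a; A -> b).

No ε-productions.
No unit productions to eliminate.
TERM: introduce A -> c, B -> g and substitute in every rule of length ≥2.

S -> c | NE | SB; A -> c; B -> g; E -> AA | BE; N -> c | SA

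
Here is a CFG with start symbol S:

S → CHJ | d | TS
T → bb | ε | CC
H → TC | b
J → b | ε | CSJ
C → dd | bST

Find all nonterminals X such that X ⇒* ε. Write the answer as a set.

{J, T}

Directly nullable (have an ε-rule): {J, T}.
Not nullable: C, H, S — each has a terminal in every rule's right-hand side or depends on a non-nullable symbol.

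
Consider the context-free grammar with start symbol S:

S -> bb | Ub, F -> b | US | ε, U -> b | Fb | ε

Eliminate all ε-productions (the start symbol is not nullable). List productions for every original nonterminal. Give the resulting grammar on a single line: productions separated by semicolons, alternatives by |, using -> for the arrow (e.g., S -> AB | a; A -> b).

S -> b | Ub | bb; F -> S | b | US; U -> b | Fb

Nullable set: {F, U}.
S -> Ub: U nullable, giving Ub | b.
Drop F -> ε.
F -> US: U nullable, giving S | US.
Drop U -> ε.
U -> Fb: F nullable, giving Fb | b.
Unchanged (no nullable symbols): S -> bb; F -> b; U -> b.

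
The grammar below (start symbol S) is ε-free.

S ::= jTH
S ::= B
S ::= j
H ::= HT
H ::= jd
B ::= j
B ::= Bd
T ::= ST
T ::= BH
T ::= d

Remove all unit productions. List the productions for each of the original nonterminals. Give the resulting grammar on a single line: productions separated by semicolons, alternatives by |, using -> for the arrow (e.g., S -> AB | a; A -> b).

Unit productions: S->B.
Unit pairs (A ⇒* B via units): (S,B).
S: inherits non-unit rules of {B, S} → Bd | j | jTH.
B: inherits non-unit rules of {B} → Bd | j.
H: inherits non-unit rules of {H} → HT | jd.
T: inherits non-unit rules of {T} → BH | ST | d.

S -> j | Bd | jTH; B -> j | Bd; H -> HT | jd; T -> d | BH | ST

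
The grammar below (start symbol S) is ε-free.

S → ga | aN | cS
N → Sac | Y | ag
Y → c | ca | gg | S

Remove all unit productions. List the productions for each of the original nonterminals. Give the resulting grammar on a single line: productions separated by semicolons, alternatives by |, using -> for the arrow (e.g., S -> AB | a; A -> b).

Unit productions: N->Y, Y->S.
Unit pairs (A ⇒* B via units): (N,S), (N,Y), (Y,S).
S: inherits non-unit rules of {S} → aN | cS | ga.
N: inherits non-unit rules of {N, S, Y} → Sac | aN | ag | c | cS | ca | ga | gg.
Y: inherits non-unit rules of {S, Y} → aN | c | cS | ca | ga | gg.

S -> aN | cS | ga; N -> c | aN | ag | cS | ca | ga | gg | Sac; Y -> c | aN | cS | ca | ga | gg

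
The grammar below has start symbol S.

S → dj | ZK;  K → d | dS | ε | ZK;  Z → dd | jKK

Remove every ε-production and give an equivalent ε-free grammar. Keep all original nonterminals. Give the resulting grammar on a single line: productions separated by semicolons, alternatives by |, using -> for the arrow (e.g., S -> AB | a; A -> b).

Nullable set: {K}.
S -> ZK: K nullable, giving Z | ZK.
Drop K -> ε.
K -> ZK: K nullable, giving Z | ZK.
Z -> jKK: K, K nullable, giving j | jK | jKK.
Unchanged (no nullable symbols): S -> dj; K -> d; K -> dS; Z -> dd.

S -> Z | ZK | dj; K -> Z | d | ZK | dS; Z -> j | dd | jK | jKK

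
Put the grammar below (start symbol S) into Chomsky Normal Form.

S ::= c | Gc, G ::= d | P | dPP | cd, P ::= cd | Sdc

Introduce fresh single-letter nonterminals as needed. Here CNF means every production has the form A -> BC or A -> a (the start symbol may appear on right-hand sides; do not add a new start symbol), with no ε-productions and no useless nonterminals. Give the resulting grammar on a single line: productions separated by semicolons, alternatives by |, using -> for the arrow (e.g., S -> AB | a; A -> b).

S -> c | GB; A -> d; B -> c; C -> PP; D -> AB; E -> AB; G -> d | AC | BA | SD; P -> BA | SE

No ε-productions.
After unit-elimination: S -> c | Gc; G -> d | cd | Sdc | dPP; P -> cd | Sdc.
TERM: introduce B -> c, A -> d and substitute in every rule of length ≥2.
BIN: G -> APP becomes G -> AC, C -> PP; G -> SAB becomes G -> SD, D -> AB; P -> SAB becomes P -> SE, E -> AB.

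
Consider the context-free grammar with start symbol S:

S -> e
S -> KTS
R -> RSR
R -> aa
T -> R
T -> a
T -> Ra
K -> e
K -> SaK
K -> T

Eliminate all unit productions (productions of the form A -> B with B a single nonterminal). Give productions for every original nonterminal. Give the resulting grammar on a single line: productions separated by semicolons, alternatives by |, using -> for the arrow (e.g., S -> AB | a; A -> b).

Unit productions: K->T, T->R.
Unit pairs (A ⇒* B via units): (K,R), (K,T), (T,R).
S: inherits non-unit rules of {S} → KTS | e.
K: inherits non-unit rules of {K, R, T} → RSR | Ra | SaK | a | aa | e.
R: inherits non-unit rules of {R} → RSR | aa.
T: inherits non-unit rules of {R, T} → RSR | Ra | a | aa.

S -> e | KTS; K -> a | e | Ra | aa | RSR | SaK; R -> aa | RSR; T -> a | Ra | aa | RSR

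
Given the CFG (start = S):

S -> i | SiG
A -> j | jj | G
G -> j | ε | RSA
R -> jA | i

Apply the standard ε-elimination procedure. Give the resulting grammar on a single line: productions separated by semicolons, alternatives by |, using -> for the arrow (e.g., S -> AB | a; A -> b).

Nullable set: {A, G}.
S -> SiG: G nullable, giving Si | SiG.
A -> G: G nullable, giving G.
Drop G -> ε.
G -> RSA: A nullable, giving RS | RSA.
R -> jA: A nullable, giving j | jA.
Unchanged (no nullable symbols): S -> i; A -> j; A -> jj; G -> j; R -> i.

S -> i | Si | SiG; A -> G | j | jj; G -> j | RS | RSA; R -> i | j | jA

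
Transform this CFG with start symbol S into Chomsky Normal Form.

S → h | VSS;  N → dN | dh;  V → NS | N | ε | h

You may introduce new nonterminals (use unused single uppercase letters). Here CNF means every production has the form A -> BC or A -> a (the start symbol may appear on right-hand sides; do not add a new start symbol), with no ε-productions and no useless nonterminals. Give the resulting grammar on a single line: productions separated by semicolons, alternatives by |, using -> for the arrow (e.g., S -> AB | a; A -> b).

Nullable: {V}; after ε-elimination: S -> h | SS | VSS; N -> dN | dh; V -> N | h | NS.
After unit-elimination: S -> h | SS | VSS; N -> dN | dh; V -> h | NS | dN | dh.
TERM: introduce A -> d, B -> h and substitute in every rule of length ≥2.
BIN: S -> VSS becomes S -> VC, C -> SS.

S -> h | SS | VC; A -> d; B -> h; C -> SS; N -> AB | AN; V -> h | AB | AN | NS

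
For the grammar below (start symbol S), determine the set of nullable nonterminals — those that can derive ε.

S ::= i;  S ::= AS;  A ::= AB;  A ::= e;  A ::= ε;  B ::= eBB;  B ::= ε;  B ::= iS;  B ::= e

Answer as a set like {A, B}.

{A, B}

Directly nullable (have an ε-rule): {A, B}.
Not nullable: S — each has a terminal in every rule's right-hand side or depends on a non-nullable symbol.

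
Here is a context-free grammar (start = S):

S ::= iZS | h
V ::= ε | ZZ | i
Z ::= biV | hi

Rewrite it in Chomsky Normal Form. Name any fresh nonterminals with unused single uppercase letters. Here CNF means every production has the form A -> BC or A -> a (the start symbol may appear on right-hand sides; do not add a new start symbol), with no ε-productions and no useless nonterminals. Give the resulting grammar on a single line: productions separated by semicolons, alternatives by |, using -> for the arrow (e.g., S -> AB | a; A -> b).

S -> h | AD; A -> i; B -> b; C -> h; D -> ZS; E -> AV; V -> i | ZZ; Z -> BA | BE | CA

Nullable: {V}; after ε-elimination: S -> h | iZS; V -> i | ZZ; Z -> bi | hi | biV.
No unit productions to eliminate.
TERM: introduce B -> b, C -> h, A -> i and substitute in every rule of length ≥2.
BIN: S -> AZS becomes S -> AD, D -> ZS; Z -> BAV becomes Z -> BE, E -> AV.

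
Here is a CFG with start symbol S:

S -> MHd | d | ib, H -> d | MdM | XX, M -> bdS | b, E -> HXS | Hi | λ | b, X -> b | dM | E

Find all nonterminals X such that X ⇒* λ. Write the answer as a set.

Directly nullable (have an ε-rule): {E}.
X is nullable via X -> E (every symbol on the right is already known nullable).
H is nullable via H -> XX (every symbol on the right is already known nullable).
Not nullable: M, S — each has a terminal in every rule's right-hand side or depends on a non-nullable symbol.

{E, H, X}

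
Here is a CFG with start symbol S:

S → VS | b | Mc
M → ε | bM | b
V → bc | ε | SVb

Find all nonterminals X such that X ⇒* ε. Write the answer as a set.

{M, V}

Directly nullable (have an ε-rule): {M, V}.
Not nullable: S — each has a terminal in every rule's right-hand side or depends on a non-nullable symbol.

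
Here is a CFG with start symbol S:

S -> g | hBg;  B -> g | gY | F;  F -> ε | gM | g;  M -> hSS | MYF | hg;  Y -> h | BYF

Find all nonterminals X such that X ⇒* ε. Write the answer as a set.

{B, F}

Directly nullable (have an ε-rule): {F}.
B is nullable via B -> F (every symbol on the right is already known nullable).
Not nullable: M, S, Y — each has a terminal in every rule's right-hand side or depends on a non-nullable symbol.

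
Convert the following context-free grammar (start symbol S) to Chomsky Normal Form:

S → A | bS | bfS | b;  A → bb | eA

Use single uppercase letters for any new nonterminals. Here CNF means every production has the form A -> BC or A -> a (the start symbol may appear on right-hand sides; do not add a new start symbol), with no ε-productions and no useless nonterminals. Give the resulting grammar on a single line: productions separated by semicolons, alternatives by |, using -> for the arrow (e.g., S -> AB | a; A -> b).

S -> b | BB | BE | BS | CA; A -> BB | CA; B -> b; C -> e; D -> f; E -> DS

No ε-productions.
After unit-elimination: S -> b | bS | bb | eA | bfS; A -> bb | eA.
TERM: introduce B -> b, C -> e, D -> f and substitute in every rule of length ≥2.
BIN: S -> BDS becomes S -> BE, E -> DS.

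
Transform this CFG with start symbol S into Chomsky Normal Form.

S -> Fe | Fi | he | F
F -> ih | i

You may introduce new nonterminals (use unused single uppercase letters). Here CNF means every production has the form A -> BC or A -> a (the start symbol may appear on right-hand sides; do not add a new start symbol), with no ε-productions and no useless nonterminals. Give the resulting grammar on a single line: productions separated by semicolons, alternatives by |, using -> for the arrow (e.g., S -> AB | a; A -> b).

No ε-productions.
After unit-elimination: S -> i | Fe | Fi | he | ih; F -> i | ih.
TERM: introduce C -> e, B -> h, A -> i and substitute in every rule of length ≥2.

S -> i | AB | BC | FA | FC; A -> i; B -> h; C -> e; F -> i | AB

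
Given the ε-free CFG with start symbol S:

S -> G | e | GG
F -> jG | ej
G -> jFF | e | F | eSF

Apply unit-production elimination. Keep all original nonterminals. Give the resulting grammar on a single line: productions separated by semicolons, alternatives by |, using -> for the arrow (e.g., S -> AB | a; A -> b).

Unit productions: G->F, S->G.
Unit pairs (A ⇒* B via units): (G,F), (S,F), (S,G).
S: inherits non-unit rules of {F, G, S} → GG | e | eSF | ej | jFF | jG.
F: inherits non-unit rules of {F} → ej | jG.
G: inherits non-unit rules of {F, G} → e | eSF | ej | jFF | jG.

S -> e | GG | ej | jG | eSF | jFF; F -> ej | jG; G -> e | ej | jG | eSF | jFF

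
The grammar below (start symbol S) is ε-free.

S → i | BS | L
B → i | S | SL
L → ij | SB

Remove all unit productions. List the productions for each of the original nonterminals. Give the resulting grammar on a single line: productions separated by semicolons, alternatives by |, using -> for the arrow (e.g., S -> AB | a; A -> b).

S -> i | BS | SB | ij; B -> i | BS | SB | SL | ij; L -> SB | ij

Unit productions: B->S, S->L.
Unit pairs (A ⇒* B via units): (B,L), (B,S), (S,L).
S: inherits non-unit rules of {L, S} → BS | SB | i | ij.
B: inherits non-unit rules of {B, L, S} → BS | SB | SL | i | ij.
L: inherits non-unit rules of {L} → SB | ij.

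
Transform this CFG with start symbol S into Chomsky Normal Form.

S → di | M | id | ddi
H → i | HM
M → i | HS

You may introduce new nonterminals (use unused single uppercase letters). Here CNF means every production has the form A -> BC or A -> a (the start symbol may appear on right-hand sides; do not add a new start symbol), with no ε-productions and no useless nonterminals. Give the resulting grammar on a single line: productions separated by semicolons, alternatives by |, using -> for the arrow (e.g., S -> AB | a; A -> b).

S -> i | AB | AC | BA | HS; A -> d; B -> i; C -> AB; H -> i | HM; M -> i | HS

No ε-productions.
After unit-elimination: S -> i | HS | di | id | ddi; H -> i | HM; M -> i | HS.
TERM: introduce A -> d, B -> i and substitute in every rule of length ≥2.
BIN: S -> AAB becomes S -> AC, C -> AB.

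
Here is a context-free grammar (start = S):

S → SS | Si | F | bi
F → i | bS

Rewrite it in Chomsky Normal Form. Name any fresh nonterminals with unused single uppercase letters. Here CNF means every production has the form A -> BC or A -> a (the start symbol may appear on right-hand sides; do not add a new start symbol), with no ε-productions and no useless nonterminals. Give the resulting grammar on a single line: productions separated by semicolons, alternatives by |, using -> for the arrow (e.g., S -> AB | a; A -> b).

No ε-productions.
After unit-elimination: S -> i | SS | Si | bS | bi; F -> i | bS.
TERM: introduce A -> b, B -> i and substitute in every rule of length ≥2.
Drop unreachable/unproductive: F.

S -> i | AB | AS | SB | SS; A -> b; B -> i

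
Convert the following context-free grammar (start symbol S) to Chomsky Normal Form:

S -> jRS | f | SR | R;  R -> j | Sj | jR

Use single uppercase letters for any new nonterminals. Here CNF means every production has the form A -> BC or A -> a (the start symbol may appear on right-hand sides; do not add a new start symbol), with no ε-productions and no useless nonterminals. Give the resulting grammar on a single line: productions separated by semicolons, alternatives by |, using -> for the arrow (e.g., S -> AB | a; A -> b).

S -> f | j | AB | AR | SA | SR; A -> j; B -> RS; R -> j | AR | SA

No ε-productions.
After unit-elimination: S -> f | j | SR | Sj | jR | jRS; R -> j | Sj | jR.
TERM: introduce A -> j and substitute in every rule of length ≥2.
BIN: S -> ARS becomes S -> AB, B -> RS.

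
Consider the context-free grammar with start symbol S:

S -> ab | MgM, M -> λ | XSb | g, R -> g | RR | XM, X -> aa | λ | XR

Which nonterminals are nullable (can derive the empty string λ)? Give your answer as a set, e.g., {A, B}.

Directly nullable (have an ε-rule): {M, X}.
R is nullable via R -> XM (every symbol on the right is already known nullable).
Not nullable: S — each has a terminal in every rule's right-hand side or depends on a non-nullable symbol.

{M, R, X}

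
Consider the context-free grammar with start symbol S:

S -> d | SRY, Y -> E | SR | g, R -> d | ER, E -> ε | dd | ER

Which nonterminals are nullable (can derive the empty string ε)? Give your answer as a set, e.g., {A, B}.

Directly nullable (have an ε-rule): {E}.
Y is nullable via Y -> E (every symbol on the right is already known nullable).
Not nullable: R, S — each has a terminal in every rule's right-hand side or depends on a non-nullable symbol.

{E, Y}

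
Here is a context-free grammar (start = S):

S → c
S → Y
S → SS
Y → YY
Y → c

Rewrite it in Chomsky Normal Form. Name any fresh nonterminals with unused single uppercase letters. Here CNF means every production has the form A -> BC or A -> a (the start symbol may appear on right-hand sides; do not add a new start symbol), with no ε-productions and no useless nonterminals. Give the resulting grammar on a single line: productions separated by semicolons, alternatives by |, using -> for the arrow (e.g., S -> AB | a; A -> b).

S -> c | SS | YY; Y -> c | YY

No ε-productions.
After unit-elimination: S -> c | SS | YY; Y -> c | YY.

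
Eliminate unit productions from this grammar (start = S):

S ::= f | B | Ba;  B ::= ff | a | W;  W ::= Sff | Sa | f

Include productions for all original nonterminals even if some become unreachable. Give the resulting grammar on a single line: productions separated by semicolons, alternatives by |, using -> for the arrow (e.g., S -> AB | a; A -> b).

Unit productions: B->W, S->B.
Unit pairs (A ⇒* B via units): (B,W), (S,B), (S,W).
S: inherits non-unit rules of {B, S, W} → Ba | Sa | Sff | a | f | ff.
B: inherits non-unit rules of {B, W} → Sa | Sff | a | f | ff.
W: inherits non-unit rules of {W} → Sa | Sff | f.

S -> a | f | Ba | Sa | ff | Sff; B -> a | f | Sa | ff | Sff; W -> f | Sa | Sff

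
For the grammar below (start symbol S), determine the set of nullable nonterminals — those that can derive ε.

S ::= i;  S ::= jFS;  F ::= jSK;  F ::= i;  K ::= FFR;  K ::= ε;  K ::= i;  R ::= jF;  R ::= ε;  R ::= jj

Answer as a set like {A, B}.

Directly nullable (have an ε-rule): {K, R}.
Not nullable: F, S — each has a terminal in every rule's right-hand side or depends on a non-nullable symbol.

{K, R}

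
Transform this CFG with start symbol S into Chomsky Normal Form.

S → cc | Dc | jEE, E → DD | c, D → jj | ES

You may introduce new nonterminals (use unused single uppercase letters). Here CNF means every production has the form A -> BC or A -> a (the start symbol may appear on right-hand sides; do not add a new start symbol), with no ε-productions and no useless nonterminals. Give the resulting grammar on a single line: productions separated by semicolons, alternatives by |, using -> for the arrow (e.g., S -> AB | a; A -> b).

No ε-productions.
No unit productions to eliminate.
TERM: introduce B -> c, A -> j and substitute in every rule of length ≥2.
BIN: S -> AEE becomes S -> AC, C -> EE.

S -> AC | BB | DB; A -> j; B -> c; C -> EE; D -> AA | ES; E -> c | DD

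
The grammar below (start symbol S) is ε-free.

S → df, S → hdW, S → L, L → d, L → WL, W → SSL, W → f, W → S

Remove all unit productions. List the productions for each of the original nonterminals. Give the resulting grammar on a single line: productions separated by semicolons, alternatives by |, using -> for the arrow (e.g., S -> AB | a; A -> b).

S -> d | WL | df | hdW; L -> d | WL; W -> d | f | WL | df | SSL | hdW

Unit productions: S->L, W->S.
Unit pairs (A ⇒* B via units): (S,L), (W,L), (W,S).
S: inherits non-unit rules of {L, S} → WL | d | df | hdW.
L: inherits non-unit rules of {L} → WL | d.
W: inherits non-unit rules of {L, S, W} → SSL | WL | d | df | f | hdW.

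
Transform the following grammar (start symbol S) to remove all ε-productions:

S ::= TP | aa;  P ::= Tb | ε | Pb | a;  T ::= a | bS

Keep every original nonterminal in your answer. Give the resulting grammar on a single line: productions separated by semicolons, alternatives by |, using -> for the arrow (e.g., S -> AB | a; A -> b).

S -> T | TP | aa; P -> a | b | Pb | Tb; T -> a | bS

Nullable set: {P}.
S -> TP: P nullable, giving T | TP.
Drop P -> ε.
P -> Pb: P nullable, giving Pb | b.
Unchanged (no nullable symbols): S -> aa; P -> Tb; P -> a; T -> a; T -> bS.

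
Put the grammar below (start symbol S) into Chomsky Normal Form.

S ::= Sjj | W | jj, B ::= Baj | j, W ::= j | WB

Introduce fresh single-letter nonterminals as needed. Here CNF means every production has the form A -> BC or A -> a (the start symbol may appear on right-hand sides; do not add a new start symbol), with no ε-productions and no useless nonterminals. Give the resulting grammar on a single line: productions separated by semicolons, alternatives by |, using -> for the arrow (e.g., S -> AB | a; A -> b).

No ε-productions.
After unit-elimination: S -> j | WB | jj | Sjj; B -> j | Baj; W -> j | WB.
TERM: introduce A -> a, C -> j and substitute in every rule of length ≥2.
BIN: B -> BAC becomes B -> BD, D -> AC; S -> SCC becomes S -> SE, E -> CC.

S -> j | CC | SE | WB; A -> a; B -> j | BD; C -> j; D -> AC; E -> CC; W -> j | WB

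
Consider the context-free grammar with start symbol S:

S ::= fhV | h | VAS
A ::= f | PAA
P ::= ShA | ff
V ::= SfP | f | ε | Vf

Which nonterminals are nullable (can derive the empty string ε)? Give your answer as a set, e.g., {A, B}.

Directly nullable (have an ε-rule): {V}.
Not nullable: A, P, S — each has a terminal in every rule's right-hand side or depends on a non-nullable symbol.

{V}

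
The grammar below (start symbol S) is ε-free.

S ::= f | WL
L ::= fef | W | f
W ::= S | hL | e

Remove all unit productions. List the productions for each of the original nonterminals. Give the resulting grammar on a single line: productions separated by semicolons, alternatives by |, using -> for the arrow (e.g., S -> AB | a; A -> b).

S -> f | WL; L -> e | f | WL | hL | fef; W -> e | f | WL | hL

Unit productions: L->W, W->S.
Unit pairs (A ⇒* B via units): (L,S), (L,W), (W,S).
S: inherits non-unit rules of {S} → WL | f.
L: inherits non-unit rules of {L, S, W} → WL | e | f | fef | hL.
W: inherits non-unit rules of {S, W} → WL | e | f | hL.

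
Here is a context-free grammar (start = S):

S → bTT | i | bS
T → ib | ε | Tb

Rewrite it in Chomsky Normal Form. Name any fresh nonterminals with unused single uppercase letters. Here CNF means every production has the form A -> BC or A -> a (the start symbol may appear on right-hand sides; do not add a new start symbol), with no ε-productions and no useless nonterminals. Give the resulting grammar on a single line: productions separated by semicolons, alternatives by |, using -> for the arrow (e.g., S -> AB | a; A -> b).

Nullable: {T}; after ε-elimination: S -> b | i | bS | bT | bTT; T -> b | Tb | ib.
No unit productions to eliminate.
TERM: introduce A -> b, B -> i and substitute in every rule of length ≥2.
BIN: S -> ATT becomes S -> AC, C -> TT.

S -> b | i | AC | AS | AT; A -> b; B -> i; C -> TT; T -> b | BA | TA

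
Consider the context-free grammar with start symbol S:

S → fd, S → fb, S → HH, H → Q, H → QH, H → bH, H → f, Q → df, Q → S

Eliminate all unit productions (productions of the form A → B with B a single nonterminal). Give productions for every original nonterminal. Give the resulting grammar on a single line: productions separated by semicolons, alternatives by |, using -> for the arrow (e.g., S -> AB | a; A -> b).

Unit productions: H->Q, Q->S.
Unit pairs (A ⇒* B via units): (H,Q), (H,S), (Q,S).
S: inherits non-unit rules of {S} → HH | fb | fd.
H: inherits non-unit rules of {H, Q, S} → HH | QH | bH | df | f | fb | fd.
Q: inherits non-unit rules of {Q, S} → HH | df | fb | fd.

S -> HH | fb | fd; H -> f | HH | QH | bH | df | fb | fd; Q -> HH | df | fb | fd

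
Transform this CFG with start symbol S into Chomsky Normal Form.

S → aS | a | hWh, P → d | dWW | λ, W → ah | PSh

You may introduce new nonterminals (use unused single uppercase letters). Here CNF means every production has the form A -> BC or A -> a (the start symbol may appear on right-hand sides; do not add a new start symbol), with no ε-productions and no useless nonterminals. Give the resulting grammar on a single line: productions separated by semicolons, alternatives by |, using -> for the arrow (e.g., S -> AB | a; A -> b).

S -> a | BS | CE; A -> d; B -> a; C -> h; D -> WW; E -> WC; F -> SC; P -> d | AD; W -> BC | PF | SC

Nullable: {P}; after ε-elimination: S -> a | aS | hWh; P -> d | dWW; W -> Sh | ah | PSh.
No unit productions to eliminate.
TERM: introduce B -> a, A -> d, C -> h and substitute in every rule of length ≥2.
BIN: P -> AWW becomes P -> AD, D -> WW; S -> CWC becomes S -> CE, E -> WC; W -> PSC becomes W -> PF, F -> SC.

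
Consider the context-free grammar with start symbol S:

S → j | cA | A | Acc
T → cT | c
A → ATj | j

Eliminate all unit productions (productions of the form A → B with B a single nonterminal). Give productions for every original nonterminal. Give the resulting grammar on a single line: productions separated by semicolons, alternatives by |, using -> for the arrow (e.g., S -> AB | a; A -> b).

S -> j | cA | ATj | Acc; A -> j | ATj; T -> c | cT

Unit productions: S->A.
Unit pairs (A ⇒* B via units): (S,A).
S: inherits non-unit rules of {A, S} → ATj | Acc | cA | j.
A: inherits non-unit rules of {A} → ATj | j.
T: inherits non-unit rules of {T} → c | cT.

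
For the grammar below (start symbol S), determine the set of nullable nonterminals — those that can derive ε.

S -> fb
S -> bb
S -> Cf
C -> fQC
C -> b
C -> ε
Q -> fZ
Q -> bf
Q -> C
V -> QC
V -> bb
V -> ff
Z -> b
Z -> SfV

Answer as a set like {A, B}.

Directly nullable (have an ε-rule): {C}.
Q is nullable via Q -> C (every symbol on the right is already known nullable).
V is nullable via V -> QC (every symbol on the right is already known nullable).
Not nullable: S, Z — each has a terminal in every rule's right-hand side or depends on a non-nullable symbol.

{C, Q, V}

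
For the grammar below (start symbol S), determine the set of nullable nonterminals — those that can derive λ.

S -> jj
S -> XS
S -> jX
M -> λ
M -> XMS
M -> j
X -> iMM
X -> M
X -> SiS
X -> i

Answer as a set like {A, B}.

Directly nullable (have an ε-rule): {M}.
X is nullable via X -> M (every symbol on the right is already known nullable).
Not nullable: S — each has a terminal in every rule's right-hand side or depends on a non-nullable symbol.

{M, X}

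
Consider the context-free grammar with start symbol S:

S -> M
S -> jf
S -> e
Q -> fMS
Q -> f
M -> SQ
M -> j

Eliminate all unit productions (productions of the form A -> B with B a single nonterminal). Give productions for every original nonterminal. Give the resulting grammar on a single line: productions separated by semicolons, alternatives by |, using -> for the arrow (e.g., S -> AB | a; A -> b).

S -> e | j | SQ | jf; M -> j | SQ; Q -> f | fMS

Unit productions: S->M.
Unit pairs (A ⇒* B via units): (S,M).
S: inherits non-unit rules of {M, S} → SQ | e | j | jf.
M: inherits non-unit rules of {M} → SQ | j.
Q: inherits non-unit rules of {Q} → f | fMS.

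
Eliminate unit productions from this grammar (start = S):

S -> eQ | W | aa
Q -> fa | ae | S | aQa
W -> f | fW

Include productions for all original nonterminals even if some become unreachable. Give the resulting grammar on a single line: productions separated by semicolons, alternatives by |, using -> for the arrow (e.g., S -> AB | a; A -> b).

S -> f | aa | eQ | fW; Q -> f | aa | ae | eQ | fW | fa | aQa; W -> f | fW

Unit productions: Q->S, S->W.
Unit pairs (A ⇒* B via units): (Q,S), (Q,W), (S,W).
S: inherits non-unit rules of {S, W} → aa | eQ | f | fW.
Q: inherits non-unit rules of {Q, S, W} → aQa | aa | ae | eQ | f | fW | fa.
W: inherits non-unit rules of {W} → f | fW.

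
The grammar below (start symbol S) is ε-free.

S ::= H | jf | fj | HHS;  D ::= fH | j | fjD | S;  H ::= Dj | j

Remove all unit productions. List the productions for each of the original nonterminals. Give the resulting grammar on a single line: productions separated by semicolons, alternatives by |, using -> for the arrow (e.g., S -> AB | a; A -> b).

S -> j | Dj | fj | jf | HHS; D -> j | Dj | fH | fj | jf | HHS | fjD; H -> j | Dj

Unit productions: D->S, S->H.
Unit pairs (A ⇒* B via units): (D,H), (D,S), (S,H).
S: inherits non-unit rules of {H, S} → Dj | HHS | fj | j | jf.
D: inherits non-unit rules of {D, H, S} → Dj | HHS | fH | fj | fjD | j | jf.
H: inherits non-unit rules of {H} → Dj | j.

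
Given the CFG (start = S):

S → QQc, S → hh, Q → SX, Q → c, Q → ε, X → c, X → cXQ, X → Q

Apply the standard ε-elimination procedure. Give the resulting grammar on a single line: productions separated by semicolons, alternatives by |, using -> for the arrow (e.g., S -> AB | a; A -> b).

Nullable set: {Q, X}.
S -> QQc: Q, Q nullable, giving QQc | Qc | c.
Drop Q -> ε.
Q -> SX: X nullable, giving S | SX.
X -> Q: Q nullable, giving Q.
X -> cXQ: X, Q nullable, giving c | cQ | cX | cXQ.
Unchanged (no nullable symbols): S -> hh; Q -> c; X -> c.

S -> c | Qc | hh | QQc; Q -> S | c | SX; X -> Q | c | cQ | cX | cXQ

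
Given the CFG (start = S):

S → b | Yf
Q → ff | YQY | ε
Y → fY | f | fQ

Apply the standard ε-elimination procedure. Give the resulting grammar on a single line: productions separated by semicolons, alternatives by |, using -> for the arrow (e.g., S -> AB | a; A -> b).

Nullable set: {Q}.
Drop Q -> ε.
Q -> YQY: Q nullable, giving YQY | YY.
Y -> fQ: Q nullable, giving f | fQ.
Unchanged (no nullable symbols): S -> Yf; S -> b; Q -> ff; Y -> f; Y -> fY.

S -> b | Yf; Q -> YY | ff | YQY; Y -> f | fQ | fY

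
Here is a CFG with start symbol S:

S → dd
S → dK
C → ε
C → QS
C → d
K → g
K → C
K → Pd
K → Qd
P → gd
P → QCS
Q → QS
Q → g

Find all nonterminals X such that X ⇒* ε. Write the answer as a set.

Directly nullable (have an ε-rule): {C}.
K is nullable via K -> C (every symbol on the right is already known nullable).
Not nullable: P, Q, S — each has a terminal in every rule's right-hand side or depends on a non-nullable symbol.

{C, K}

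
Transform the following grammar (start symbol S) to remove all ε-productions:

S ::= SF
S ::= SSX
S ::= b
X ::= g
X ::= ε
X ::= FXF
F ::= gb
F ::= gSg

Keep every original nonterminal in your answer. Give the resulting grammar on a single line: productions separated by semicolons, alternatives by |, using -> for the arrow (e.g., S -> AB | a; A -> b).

S -> b | SF | SS | SSX; F -> gb | gSg; X -> g | FF | FXF

Nullable set: {X}.
S -> SSX: X nullable, giving SS | SSX.
Drop X -> ε.
X -> FXF: X nullable, giving FF | FXF.
Unchanged (no nullable symbols): S -> SF; S -> b; F -> gSg; F -> gb; X -> g.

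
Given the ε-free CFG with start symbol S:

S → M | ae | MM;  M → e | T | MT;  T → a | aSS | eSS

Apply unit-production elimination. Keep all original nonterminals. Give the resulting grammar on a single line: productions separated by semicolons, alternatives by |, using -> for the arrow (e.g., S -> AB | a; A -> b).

S -> a | e | MM | MT | ae | aSS | eSS; M -> a | e | MT | aSS | eSS; T -> a | aSS | eSS

Unit productions: M->T, S->M.
Unit pairs (A ⇒* B via units): (M,T), (S,M), (S,T).
S: inherits non-unit rules of {M, S, T} → MM | MT | a | aSS | ae | e | eSS.
M: inherits non-unit rules of {M, T} → MT | a | aSS | e | eSS.
T: inherits non-unit rules of {T} → a | aSS | eSS.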